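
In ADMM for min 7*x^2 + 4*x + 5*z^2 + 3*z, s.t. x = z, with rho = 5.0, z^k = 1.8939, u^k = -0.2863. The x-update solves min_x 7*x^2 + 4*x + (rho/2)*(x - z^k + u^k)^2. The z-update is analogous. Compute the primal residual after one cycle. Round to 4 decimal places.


ADMM iteration with rho = 5.0, z^k = 1.8939, u^k = -0.2863
Step 1: x-update.
Minimize 7*x^2 + 4*x + (5.0/2)*(x - 1.8939 - 0.2863)^2
FOC: (2*7 + 5.0)*x = -4 + 5.0*(1.8939 + 0.2863)
x^{k+1} = 0.3632
Step 2: z-update.
Minimize 5*z^2 + 3*z + (5.0/2)*(0.3632 - z - 0.2863)^2
FOC: (2*5 + 5.0)*z = -3 + 5.0*(0.3632 - 0.2863)
z^{k+1} = -0.1744
Step 3: u-update.
u^{k+1} = -0.2863 + 0.3632 + 0.1744 = 0.2513
Step 4: Primal residual = |0.3632 + 0.1744| = 0.5376


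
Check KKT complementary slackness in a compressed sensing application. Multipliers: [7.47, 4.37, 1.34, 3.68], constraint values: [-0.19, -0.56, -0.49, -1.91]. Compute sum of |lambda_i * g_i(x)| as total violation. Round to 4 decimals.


KKT complementary slackness check:
lambda_1 * g_1 = 7.47 * -0.19 = -1.4193
lambda_2 * g_2 = 4.37 * -0.56 = -2.4472
lambda_3 * g_3 = 1.34 * -0.49 = -0.6566
lambda_4 * g_4 = 3.68 * -1.91 = -7.0288
Total violation = 1.4193 + 2.4472 + 0.6566 + 7.0288 = 11.5519


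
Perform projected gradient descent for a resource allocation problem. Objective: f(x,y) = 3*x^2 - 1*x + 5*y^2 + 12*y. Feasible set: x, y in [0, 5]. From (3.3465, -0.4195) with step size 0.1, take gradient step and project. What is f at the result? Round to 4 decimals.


Step 1: Compute gradient at (3.3465, -0.4195).
grad_x = 2*3*3.3465 - 1 = 19.079
grad_y = 2*5*-0.4195 + 12 = 7.805
Step 2: Gradient step.
x_raw = 3.3465 - 0.1*19.079 = 1.4386
y_raw = -0.4195 - 0.1*7.805 = -1.2
Step 3: Project onto [0, 5].
x_proj = clip(1.4386) = 1.4386
y_proj = clip(-1.2) = 0.0
Step 4: Evaluate f.
f(1.4386, 0.0) = 4.7701


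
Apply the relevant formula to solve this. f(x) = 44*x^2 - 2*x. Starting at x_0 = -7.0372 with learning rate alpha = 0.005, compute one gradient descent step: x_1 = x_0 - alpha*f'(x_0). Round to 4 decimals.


We compute the gradient at x_0 and apply the update.
f'(x) = 88*x - 2
f'(-7.0372) = 88*-7.0372 - 2 = -621.2736
x_1 = -7.0372 - 0.005*-621.2736 = -3.9308


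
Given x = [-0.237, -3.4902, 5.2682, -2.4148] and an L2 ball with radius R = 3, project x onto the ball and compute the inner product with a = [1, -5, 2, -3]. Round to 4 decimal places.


Step 1: Compute ||x|| (intermediates to 6 decimals).
||x|| = sqrt((-0.237)^2 + (-3.4902)^2 + 5.2682^2 + (-2.4148)^2) = 6.769258
Step 2: Project.
Since ||x|| > R, scale = R/||x|| = 3/6.769258 = 0.44318, proj(x) = scale * x
proj(x) = [-0.105034, -1.546787, 2.334761, -1.070191]
Step 3: Dot product.
a^T * proj(x) = 1*(-0.105034) - 5*(-1.546787) + 2*2.334761 - 3*(-1.070191) = 15.509


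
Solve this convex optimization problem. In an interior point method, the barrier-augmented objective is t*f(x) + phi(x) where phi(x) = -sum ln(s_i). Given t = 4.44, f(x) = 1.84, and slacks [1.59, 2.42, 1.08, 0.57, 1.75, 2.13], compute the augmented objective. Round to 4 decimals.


Step 1: Compute log-barrier.
ln values: [0.4637, 0.8838, 0.077, -0.5621, 0.5596, 0.7561]
phi = -(0.4637 + 0.8838 + 0.077 - 0.5621 + 0.5596 + 0.7561) = -2.1781
Step 2: Compute augmented objective.
t*f(x) = 4.44*1.84 = 8.1696
Total = 8.1696 - 2.1781 = 5.9915


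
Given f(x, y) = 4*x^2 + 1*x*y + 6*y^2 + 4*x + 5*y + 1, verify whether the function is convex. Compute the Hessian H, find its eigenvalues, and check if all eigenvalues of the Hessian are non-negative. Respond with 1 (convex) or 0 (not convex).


The Hessian of f(x,y) = 4*x^2 + 1*x*y + 6*y^2 + 4*x + 5*y + 1 is:
H = [[8, 1], [1, 12]]
Trace = 8 + 12 = 20
Determinant = 8*12 - (1)^2 = 95
Discriminant = (20)^2 - 4*95 = 20.0
Eigenvalues: lambda_1 = 7.7639, lambda_2 = 12.2361
The function is convex.

1


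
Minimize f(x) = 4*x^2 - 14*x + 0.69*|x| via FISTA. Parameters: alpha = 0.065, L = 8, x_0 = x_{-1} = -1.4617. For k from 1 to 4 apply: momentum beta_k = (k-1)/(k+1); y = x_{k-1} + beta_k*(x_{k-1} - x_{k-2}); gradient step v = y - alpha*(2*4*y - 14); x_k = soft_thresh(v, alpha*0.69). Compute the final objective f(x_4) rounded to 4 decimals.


FISTA on f(x) = 4*x^2 - 14*x + 0.69*|x|
L = 8, alpha = 0.065
Iteration 1: beta = 0.0, y = -1.4617 + 0.0*(-1.4617 + 1.4617) = -1.4617
  grad(y) = -25.6936, v = y - alpha*grad = 0.2084
  prox(v) = soft_thresh(0.2084, 0.0449) = 0.1635
Iteration 2: beta = 0.3333, y = 0.1635 + 0.3333*(0.1635 + 1.4617) = 0.7053
  grad(y) = -8.3578, v = y - alpha*grad = 1.2485
  prox(v) = soft_thresh(1.2485, 0.0449) = 1.2037
Iteration 3: beta = 0.5, y = 1.2037 + 0.5*(1.2037 - 0.1635) = 1.7238
  grad(y) = -0.2099, v = y - alpha*grad = 1.7374
  prox(v) = soft_thresh(1.7374, 0.0449) = 1.6926
Iteration 4: beta = 0.6, y = 1.6926 + 0.6*(1.6926 - 1.2037) = 1.9859
  grad(y) = 1.887, v = y - alpha*grad = 1.8632
  prox(v) = soft_thresh(1.8632, 0.0449) = 1.8184
f(x_4) = 4*1.8184^2 - 14*1.8184 + 0.69*|1.8184| = -10.9766


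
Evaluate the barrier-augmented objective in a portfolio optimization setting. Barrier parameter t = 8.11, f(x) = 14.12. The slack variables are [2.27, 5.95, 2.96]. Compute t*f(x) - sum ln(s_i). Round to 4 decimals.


Step 1: Compute log-barrier.
ln values: [0.8198, 1.7834, 1.0852]
phi = -(0.8198 + 1.7834 + 1.0852) = -3.6884
Step 2: Compute augmented objective.
t*f(x) = 8.11*14.12 = 114.5132
Total = 114.5132 - 3.6884 = 110.8248


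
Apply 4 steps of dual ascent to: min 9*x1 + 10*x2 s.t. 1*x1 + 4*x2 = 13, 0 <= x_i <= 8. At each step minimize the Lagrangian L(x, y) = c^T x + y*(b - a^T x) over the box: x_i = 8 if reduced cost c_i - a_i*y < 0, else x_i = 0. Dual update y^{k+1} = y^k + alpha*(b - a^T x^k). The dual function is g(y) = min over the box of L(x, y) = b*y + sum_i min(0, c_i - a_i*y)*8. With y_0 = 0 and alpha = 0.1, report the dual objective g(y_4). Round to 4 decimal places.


Dual ascent for LP: min 9*x1 + 10*x2, 1*x1 + 4*x2 = 13, 0 <= x_i <= 8
Step 1: y^k = 0.0, reduced costs: (9.0, 10.0)
  x^k = (0.0, 0.0), subgradient = b - a^T x = 13.0
  y^{k+1} = 0.0 + 0.1*13.0 = 1.3
Step 2: y^k = 1.3, reduced costs: (7.7, 4.8)
  x^k = (0.0, 0.0), subgradient = b - a^T x = 13.0
  y^{k+1} = 1.3 + 0.1*13.0 = 2.6
Step 3: y^k = 2.6, reduced costs: (6.4, -0.4)
  x^k = (0.0, 8.0), subgradient = b - a^T x = -19.0
  y^{k+1} = 2.6 + 0.1*-19.0 = 0.7
Step 4: y^k = 0.7, reduced costs: (8.3, 7.2)
  x^k = (0.0, 0.0), subgradient = b - a^T x = 13.0
  y^{k+1} = 0.7 + 0.1*13.0 = 2.0
Dual objective at y_4 = 2.0: reduced costs (7.0, 2.0), box minimizer x = (0.0, 0.0)
g(y_4) = b*y + (c1 - a1*y)*x1 + (c2 - a2*y)*x2 = 13*2.0 + 7.0*0.0 + 2.0*0.0 = 26.0 + 0.0 + 0.0 = 26.0


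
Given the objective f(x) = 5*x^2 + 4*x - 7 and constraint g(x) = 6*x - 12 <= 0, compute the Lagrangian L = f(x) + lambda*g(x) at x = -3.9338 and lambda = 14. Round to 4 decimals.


Step 1: Evaluate f(x).
f(-3.9338) = 5*(-3.9338)^2 + 4*(-3.9338) - 7 = 54.6387
Step 2: Evaluate g(x).
g(-3.9338) = 6*-3.9338 - 12 = -35.6028
Step 3: Compute Lagrangian.
L = 54.6387 + 14*-35.6028 = -443.8005


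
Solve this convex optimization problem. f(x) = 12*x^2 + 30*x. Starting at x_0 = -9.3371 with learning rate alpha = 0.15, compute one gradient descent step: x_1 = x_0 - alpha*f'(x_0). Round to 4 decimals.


We compute the gradient at x_0 and apply the update.
f'(x) = 24*x + 30
f'(-9.3371) = 24*-9.3371 + 30 = -194.0904
x_1 = -9.3371 - 0.15*-194.0904 = 19.7765


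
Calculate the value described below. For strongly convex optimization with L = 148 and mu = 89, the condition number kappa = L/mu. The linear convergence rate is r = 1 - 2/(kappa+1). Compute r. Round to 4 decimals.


Step 1: Compute the condition number.
kappa = L/mu = 148/89 = 1.6629
Step 2: Compute the convergence rate.
r = 1 - 2/(kappa + 1) = 1 - 2*mu/(L + mu) = (L - mu)/(L + mu) = 59/237 = 0.2489


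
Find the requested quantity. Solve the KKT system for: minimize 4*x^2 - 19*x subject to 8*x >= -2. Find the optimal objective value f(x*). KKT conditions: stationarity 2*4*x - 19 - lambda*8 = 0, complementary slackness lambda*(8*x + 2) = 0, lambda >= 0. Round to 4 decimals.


Step 1: Try lambda = 0 (constraint inactive).
Stationarity: 2*4*x - 19 = 0
x* = 19/(2*4) = 2.375
Check constraint: 8*2.375 = 19.0 >= -2 -- satisfied.
Step 2: Compute optimal value.
f(x*) = 4*2.375^2 - 19*2.375 = -22.5625


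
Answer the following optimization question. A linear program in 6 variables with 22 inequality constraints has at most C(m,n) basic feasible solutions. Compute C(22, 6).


Each vertex corresponds to some choice of n active constraints out of m, so the number of vertices is at most C(m, n) = m! / (n!(m-n)!).
m = 22, n = 6
Numerator: 22 * 21 * 20 * 19 * 18 * 17
Denominator: 6! = 720
C(22, 6) = 74613


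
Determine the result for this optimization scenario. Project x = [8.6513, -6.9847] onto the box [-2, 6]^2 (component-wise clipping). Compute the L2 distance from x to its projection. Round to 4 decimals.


Project each component onto [-2, 6].
clip(8.6513) = 6.0, clip(-6.9847) = -2.0
Projection = [6.0, -2.0]
Squared diffs: [7.0294, 24.8472]
Distance = sqrt(31.8766) = 5.6459


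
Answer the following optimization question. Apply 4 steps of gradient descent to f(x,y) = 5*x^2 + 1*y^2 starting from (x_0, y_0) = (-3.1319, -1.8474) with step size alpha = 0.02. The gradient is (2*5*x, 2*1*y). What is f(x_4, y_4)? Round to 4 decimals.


Gradient descent on f(x,y) = 5*x^2 + 1*y^2.
Starting point: (-3.1319, -1.8474), alpha = 0.02
Step 1: grad_x = 2*5*-3.1319 = -31.319, grad_y = 2*1*-1.8474 = -3.6948
  x_1 = -3.1319 - 0.02*-31.319 = -2.5055
  y_1 = -1.8474 - 0.02*-3.6948 = -1.7735
Step 2: grad_x = 2*5*-2.5055 = -25.0552, grad_y = 2*1*-1.7735 = -3.547
  x_2 = -2.5055 - 0.02*-25.0552 = -2.0044
  y_2 = -1.7735 - 0.02*-3.547 = -1.7026
Step 3: grad_x = 2*5*-2.0044 = -20.0442, grad_y = 2*1*-1.7026 = -3.4051
  x_3 = -2.0044 - 0.02*-20.0442 = -1.6035
  y_3 = -1.7026 - 0.02*-3.4051 = -1.6345
Step 4: grad_x = 2*5*-1.6035 = -16.0353, grad_y = 2*1*-1.6345 = -3.2689
  x_4 = -1.6035 - 0.02*-16.0353 = -1.2828
  y_4 = -1.6345 - 0.02*-3.2689 = -1.5691
f(-1.2828, -1.5691) = 5*(-1.2828)^2 + 1*(-1.5691)^2 = 10.6902


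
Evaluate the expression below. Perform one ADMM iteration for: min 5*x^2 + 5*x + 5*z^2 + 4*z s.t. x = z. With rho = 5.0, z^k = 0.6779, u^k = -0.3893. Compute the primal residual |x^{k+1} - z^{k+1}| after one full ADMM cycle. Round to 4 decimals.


ADMM iteration with rho = 5.0, z^k = 0.6779, u^k = -0.3893
Step 1: x-update.
Minimize 5*x^2 + 5*x + (5.0/2)*(x - 0.6779 - 0.3893)^2
FOC: (2*5 + 5.0)*x = -5 + 5.0*(0.6779 + 0.3893)
x^{k+1} = 0.0224
Step 2: z-update.
Minimize 5*z^2 + 4*z + (5.0/2)*(0.0224 - z - 0.3893)^2
FOC: (2*5 + 5.0)*z = -4 + 5.0*(0.0224 - 0.3893)
z^{k+1} = -0.389
Step 3: u-update.
u^{k+1} = -0.3893 + 0.0224 + 0.389 = 0.0221
Step 4: Primal residual = |0.0224 + 0.389| = 0.4114


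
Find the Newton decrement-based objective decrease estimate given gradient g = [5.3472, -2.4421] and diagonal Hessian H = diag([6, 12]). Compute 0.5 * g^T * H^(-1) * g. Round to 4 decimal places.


Step 1: H is diagonal, so H^(-1) * g = [0.8912, -0.2035].
Step 2: g^T H^(-1) g = sum_i g_i^2 / H_ii
  = (5.3472)^2/6 + (-2.4421)^2/12
  = 4.7654 + 0.497 = 5.2624
Step 3: Objective decrease = 0.5 * g^T H^(-1) g = 2.6312


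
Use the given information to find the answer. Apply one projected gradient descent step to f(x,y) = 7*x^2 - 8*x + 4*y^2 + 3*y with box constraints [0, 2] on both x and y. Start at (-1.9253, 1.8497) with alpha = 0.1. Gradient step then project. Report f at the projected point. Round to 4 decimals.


Step 1: Compute gradient at (-1.9253, 1.8497).
grad_x = 2*7*-1.9253 - 8 = -34.9542
grad_y = 2*4*1.8497 + 3 = 17.7976
Step 2: Gradient step.
x_raw = -1.9253 - 0.1*-34.9542 = 1.5701
y_raw = 1.8497 - 0.1*17.7976 = 0.0699
Step 3: Project onto [0, 2].
x_proj = clip(1.5701) = 1.5701
y_proj = clip(0.0699) = 0.0699
Step 4: Evaluate f.
f(1.5701, 0.0699) = 4.9254


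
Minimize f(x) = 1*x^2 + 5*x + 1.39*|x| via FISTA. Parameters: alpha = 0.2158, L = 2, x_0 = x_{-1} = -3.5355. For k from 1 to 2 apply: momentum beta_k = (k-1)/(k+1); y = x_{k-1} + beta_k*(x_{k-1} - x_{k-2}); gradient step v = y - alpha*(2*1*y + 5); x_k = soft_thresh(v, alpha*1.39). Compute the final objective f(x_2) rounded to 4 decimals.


FISTA on f(x) = 1*x^2 + 5*x + 1.39*|x|
L = 2, alpha = 0.2158
Iteration 1: beta = 0.0, y = -3.5355 + 0.0*(-3.5355 + 3.5355) = -3.5355
  grad(y) = -2.071, v = y - alpha*grad = -3.0886
  prox(v) = soft_thresh(-3.0886, 0.3) = -2.7886
Iteration 2: beta = 0.3333, y = -2.7886 + 0.3333*(-2.7886 + 3.5355) = -2.5397
  grad(y) = -0.0793, v = y - alpha*grad = -2.5225
  prox(v) = soft_thresh(-2.5225, 0.3) = -2.2226
f(x_2) = 1*(-2.2226)^2 + 5*(-2.2226) + 1.39*|-2.2226| = -3.0837


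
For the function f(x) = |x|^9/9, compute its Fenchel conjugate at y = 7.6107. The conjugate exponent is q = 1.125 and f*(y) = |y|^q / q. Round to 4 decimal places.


The conjugate exponent q satisfies 1/p + 1/q = 1.
p = 9, so q = 9/(9 - 1) = 1.125
|y|^q = 7.6107^1.125 = 9.8085
f*(7.6107) = 9.8085 / 1.125 = 8.7187


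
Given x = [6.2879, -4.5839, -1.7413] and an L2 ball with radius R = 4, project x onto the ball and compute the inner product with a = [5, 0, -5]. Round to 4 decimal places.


Step 1: Compute ||x|| (intermediates to 6 decimals).
||x|| = sqrt(6.2879^2 + (-4.5839)^2 + (-1.7413)^2) = 7.973829
Step 2: Project.
Since ||x|| > R, scale = R/||x|| = 4/7.973829 = 0.501641, proj(x) = scale * x
proj(x) = [3.154268, -2.299472, -0.873507]
Step 3: Dot product.
a^T * proj(x) = 5*3.154268 + 0*(-2.299472) - 5*(-0.873507) = 20.1389


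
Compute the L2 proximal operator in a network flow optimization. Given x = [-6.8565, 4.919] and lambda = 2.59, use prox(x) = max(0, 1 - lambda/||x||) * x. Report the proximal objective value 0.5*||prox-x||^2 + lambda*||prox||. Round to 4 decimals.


Step 1: Compute ||x||.
||x|| = 8.4385
Step 2: Compute scaling factor.
scale = max(0, 1 - 2.59/8.4385) = 0.6931
Step 3: prox(x) = [-4.7521, 3.4092]
||prox(x)|| = 5.8485
Step 4: Proximal objective.
0.5*||prox-x||^2 = 3.3541
lambda*||prox|| = 15.1476
Total = 18.5016


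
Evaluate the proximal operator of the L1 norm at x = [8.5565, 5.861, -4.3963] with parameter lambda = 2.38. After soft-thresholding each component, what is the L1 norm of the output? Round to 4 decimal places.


Soft-thresholding with lambda = 2.38:
prox(8.5565) = sign(8.5565)*max(|8.5565| - 2.38, 0) = 6.1765
prox(5.861) = sign(5.861)*max(|5.861| - 2.38, 0) = 3.481
prox(-4.3963) = sign(-4.3963)*max(|-4.3963| - 2.38, 0) = -2.0163
prox(x) = [6.1765, 3.481, -2.0163]
||prox(x)||_1 = 6.1765 + 3.481 + 2.0163 = 11.6738


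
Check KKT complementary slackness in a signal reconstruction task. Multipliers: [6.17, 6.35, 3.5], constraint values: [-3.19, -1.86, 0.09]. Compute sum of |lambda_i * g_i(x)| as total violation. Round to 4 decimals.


KKT complementary slackness check:
lambda_1 * g_1 = 6.17 * -3.19 = -19.6823
lambda_2 * g_2 = 6.35 * -1.86 = -11.811
lambda_3 * g_3 = 3.5 * 0.09 = 0.315
Total violation = 19.6823 + 11.811 + 0.315 = 31.8083


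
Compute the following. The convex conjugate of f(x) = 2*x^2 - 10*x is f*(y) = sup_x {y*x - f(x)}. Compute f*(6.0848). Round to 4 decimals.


f*(y) = sup_x {y*x - a*x^2 - b*x} = sup_x {(y-b)*x - a*x^2}
FOC: (y - b) - 2a*x = 0 => x* = (y - b)/(2a)
x* = (6.0848 + 10)/(2*2) = 4.0212
f*(6.0848) = (y-b)^2/(4a) = (6.0848 + 10)^2/(4*2)
= 258.7208/8 = 32.3401


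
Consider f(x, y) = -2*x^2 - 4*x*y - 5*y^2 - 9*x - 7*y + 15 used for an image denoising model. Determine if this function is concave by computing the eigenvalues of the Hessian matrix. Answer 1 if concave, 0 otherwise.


The Hessian of f(x,y) = -2*x^2 - 4*x*y - 5*y^2 - 9*x - 7*y + 15 is:
H = [[-4, -4], [-4, -10]]
Trace = -4 - 10 = -14
Determinant = -4*-10 - (-4)^2 = 24
Discriminant = (-14)^2 - 4*24 = 100.0
Eigenvalues: lambda_1 = -12.0, lambda_2 = -2.0
The function is concave.

1


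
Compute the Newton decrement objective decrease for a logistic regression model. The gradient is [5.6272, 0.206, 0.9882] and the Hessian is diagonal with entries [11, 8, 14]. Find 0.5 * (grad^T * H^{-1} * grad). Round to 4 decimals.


Step 1: H is diagonal, so H^(-1) * g = [0.5116, 0.0258, 0.0706].
Step 2: g^T H^(-1) g = sum_i g_i^2 / H_ii
  = (5.6272)^2/11 + (0.206)^2/8 + (0.9882)^2/14
  = 2.8787 + 0.0053 + 0.0698 = 2.9537
Step 3: Objective decrease = 0.5 * g^T H^(-1) g = 1.4769


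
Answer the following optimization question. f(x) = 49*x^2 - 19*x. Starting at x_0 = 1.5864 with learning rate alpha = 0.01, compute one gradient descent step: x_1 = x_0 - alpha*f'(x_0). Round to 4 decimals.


We compute the gradient at x_0 and apply the update.
f'(x) = 98*x - 19
f'(1.5864) = 98*1.5864 - 19 = 136.4672
x_1 = 1.5864 - 0.01*136.4672 = 0.2217


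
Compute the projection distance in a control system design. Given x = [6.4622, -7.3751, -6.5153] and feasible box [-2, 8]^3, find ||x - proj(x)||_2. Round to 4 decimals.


Project each component onto [-2, 8].
clip(6.4622) = 6.4622, clip(-7.3751) = -2.0, clip(-6.5153) = -2.0
Projection = [6.4622, -2.0, -2.0]
Squared diffs: [0.0, 28.8917, 20.3879]
Distance = sqrt(49.2796) = 7.0199


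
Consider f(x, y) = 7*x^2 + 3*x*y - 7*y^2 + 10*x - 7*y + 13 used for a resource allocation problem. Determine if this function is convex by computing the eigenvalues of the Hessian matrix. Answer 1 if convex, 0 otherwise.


The Hessian of f(x,y) = 7*x^2 + 3*x*y - 7*y^2 + 10*x - 7*y + 13 is:
H = [[14, 3], [3, -14]]
Trace = 14 - 14 = 0
Determinant = 14*-14 - (3)^2 = -205
Discriminant = (0)^2 - 4*-205 = 820.0
Eigenvalues: lambda_1 = -14.3178, lambda_2 = 14.3178
The function is not convex.

0


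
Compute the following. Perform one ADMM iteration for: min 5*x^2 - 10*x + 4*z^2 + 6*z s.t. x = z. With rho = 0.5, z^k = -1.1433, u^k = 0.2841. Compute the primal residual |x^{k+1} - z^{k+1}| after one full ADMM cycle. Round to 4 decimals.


ADMM iteration with rho = 0.5, z^k = -1.1433, u^k = 0.2841
Step 1: x-update.
Minimize 5*x^2 - 10*x + (0.5/2)*(x + 1.1433 + 0.2841)^2
FOC: (2*5 + 0.5)*x = 10 + 0.5*(-1.1433 - 0.2841)
x^{k+1} = 0.8844
Step 2: z-update.
Minimize 4*z^2 + 6*z + (0.5/2)*(0.8844 - z + 0.2841)^2
FOC: (2*4 + 0.5)*z = -6 + 0.5*(0.8844 + 0.2841)
z^{k+1} = -0.6371
Step 3: u-update.
u^{k+1} = 0.2841 + 0.8844 + 0.6371 = 1.8057
Step 4: Primal residual = |0.8844 + 0.6371| = 1.5216


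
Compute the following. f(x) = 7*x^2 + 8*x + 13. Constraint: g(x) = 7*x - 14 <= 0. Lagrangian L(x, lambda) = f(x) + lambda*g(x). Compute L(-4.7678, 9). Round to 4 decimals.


Step 1: Evaluate f(x).
f(-4.7678) = 7*(-4.7678)^2 + 8*(-4.7678) + 13 = 133.981
Step 2: Evaluate g(x).
g(-4.7678) = 7*-4.7678 - 14 = -47.3746
Step 3: Compute Lagrangian.
L = 133.981 + 9*-47.3746 = -292.3904


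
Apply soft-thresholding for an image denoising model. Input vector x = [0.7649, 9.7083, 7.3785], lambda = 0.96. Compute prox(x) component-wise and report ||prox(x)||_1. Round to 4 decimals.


Soft-thresholding with lambda = 0.96:
prox(0.7649) = sign(0.7649)*max(|0.7649| - 0.96, 0) = 0.0
prox(9.7083) = sign(9.7083)*max(|9.7083| - 0.96, 0) = 8.7483
prox(7.3785) = sign(7.3785)*max(|7.3785| - 0.96, 0) = 6.4185
prox(x) = [0.0, 8.7483, 6.4185]
||prox(x)||_1 = 0.0 + 8.7483 + 6.4185 = 15.1668


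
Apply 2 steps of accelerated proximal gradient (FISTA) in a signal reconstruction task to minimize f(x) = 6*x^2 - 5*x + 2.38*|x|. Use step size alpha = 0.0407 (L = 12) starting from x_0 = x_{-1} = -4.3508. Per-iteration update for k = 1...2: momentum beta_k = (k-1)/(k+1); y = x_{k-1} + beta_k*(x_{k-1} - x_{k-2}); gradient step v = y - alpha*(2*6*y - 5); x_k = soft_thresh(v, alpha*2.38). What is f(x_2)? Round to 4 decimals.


FISTA on f(x) = 6*x^2 - 5*x + 2.38*|x|
L = 12, alpha = 0.0407
Iteration 1: beta = 0.0, y = -4.3508 + 0.0*(-4.3508 + 4.3508) = -4.3508
  grad(y) = -57.2096, v = y - alpha*grad = -2.0224
  prox(v) = soft_thresh(-2.0224, 0.0969) = -1.9255
Iteration 2: beta = 0.3333, y = -1.9255 + 0.3333*(-1.9255 + 4.3508) = -1.1171
  grad(y) = -18.4049, v = y - alpha*grad = -0.368
  prox(v) = soft_thresh(-0.368, 0.0969) = -0.2711
f(x_2) = 6*(-0.2711)^2 - 5*(-0.2711) + 2.38*|-0.2711| = 2.442


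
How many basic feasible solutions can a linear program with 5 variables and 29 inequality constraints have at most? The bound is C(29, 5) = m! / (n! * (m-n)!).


Each vertex corresponds to some choice of n active constraints out of m, so the number of vertices is at most C(m, n) = m! / (n!(m-n)!).
m = 29, n = 5
Numerator: 29 * 28 * 27 * 26 * 25
Denominator: 5! = 120
C(29, 5) = 118755


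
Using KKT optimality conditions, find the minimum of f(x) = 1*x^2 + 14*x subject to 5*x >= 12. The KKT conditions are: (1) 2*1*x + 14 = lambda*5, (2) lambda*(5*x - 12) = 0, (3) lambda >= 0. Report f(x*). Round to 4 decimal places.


Step 1: Try lambda = 0 (constraint inactive).
x_unc = -14/(2*1) = -7.0
Check: 5*-7.0 = -35.0 < 12 -- violated!
Step 2: Constraint must be active: 5*x = 12
x* = 12/5 = 2.4
lambda = (2*1*2.4 + 14)/5 = 3.76
Step 3: Compute optimal value.
f(x*) = 1*2.4^2 + 14*2.4 = 39.36


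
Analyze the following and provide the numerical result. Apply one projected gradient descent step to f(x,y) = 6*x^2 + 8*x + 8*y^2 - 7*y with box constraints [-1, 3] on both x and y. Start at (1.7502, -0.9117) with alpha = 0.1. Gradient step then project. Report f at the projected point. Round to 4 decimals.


Step 1: Compute gradient at (1.7502, -0.9117).
grad_x = 2*6*1.7502 + 8 = 29.0024
grad_y = 2*8*-0.9117 - 7 = -21.5872
Step 2: Gradient step.
x_raw = 1.7502 - 0.1*29.0024 = -1.15
y_raw = -0.9117 - 0.1*-21.5872 = 1.247
Step 3: Project onto [-1, 3].
x_proj = clip(-1.15) = -1.0
y_proj = clip(1.247) = 1.247
Step 4: Evaluate f.
f(-1.0, 1.247) = 1.7113


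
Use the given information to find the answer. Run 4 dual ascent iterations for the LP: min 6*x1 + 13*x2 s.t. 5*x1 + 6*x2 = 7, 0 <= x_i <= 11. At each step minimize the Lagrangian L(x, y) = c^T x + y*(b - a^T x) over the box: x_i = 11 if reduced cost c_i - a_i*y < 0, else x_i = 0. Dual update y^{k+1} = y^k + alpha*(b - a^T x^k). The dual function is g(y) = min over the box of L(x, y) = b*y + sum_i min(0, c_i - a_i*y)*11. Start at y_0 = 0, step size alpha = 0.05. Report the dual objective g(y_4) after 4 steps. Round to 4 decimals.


Dual ascent for LP: min 6*x1 + 13*x2, 5*x1 + 6*x2 = 7, 0 <= x_i <= 11
Step 1: y^k = 0.0, reduced costs: (6.0, 13.0)
  x^k = (0.0, 0.0), subgradient = b - a^T x = 7.0
  y^{k+1} = 0.0 + 0.05*7.0 = 0.35
Step 2: y^k = 0.35, reduced costs: (4.25, 10.9)
  x^k = (0.0, 0.0), subgradient = b - a^T x = 7.0
  y^{k+1} = 0.35 + 0.05*7.0 = 0.7
Step 3: y^k = 0.7, reduced costs: (2.5, 8.8)
  x^k = (0.0, 0.0), subgradient = b - a^T x = 7.0
  y^{k+1} = 0.7 + 0.05*7.0 = 1.05
Step 4: y^k = 1.05, reduced costs: (0.75, 6.7)
  x^k = (0.0, 0.0), subgradient = b - a^T x = 7.0
  y^{k+1} = 1.05 + 0.05*7.0 = 1.4
Dual objective at y_4 = 1.4: reduced costs (-1.0, 4.6), box minimizer x = (11.0, 0.0)
g(y_4) = b*y + (c1 - a1*y)*x1 + (c2 - a2*y)*x2 = 7*1.4 + (-1.0)*11.0 + 4.6*0.0 = 9.8 - 11.0 + 0.0 = -1.2


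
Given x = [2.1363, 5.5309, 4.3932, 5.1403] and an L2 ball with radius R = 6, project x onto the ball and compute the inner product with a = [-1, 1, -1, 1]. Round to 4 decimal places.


Step 1: Compute ||x|| (intermediates to 6 decimals).
||x|| = sqrt(2.1363^2 + 5.5309^2 + 4.3932^2 + 5.1403^2) = 8.993193
Step 2: Project.
Since ||x|| > R, scale = R/||x|| = 6/8.993193 = 0.667171, proj(x) = scale * x
proj(x) = [1.425277, 3.690056, 2.931016, 3.429459]
Step 3: Dot product.
a^T * proj(x) = -1*1.425277 + 1*3.690056 - 1*2.931016 + 1*3.429459 = 2.7632


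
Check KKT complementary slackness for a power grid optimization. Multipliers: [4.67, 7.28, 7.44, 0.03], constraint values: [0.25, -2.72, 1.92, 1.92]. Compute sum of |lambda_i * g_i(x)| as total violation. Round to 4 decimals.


KKT complementary slackness check:
lambda_1 * g_1 = 4.67 * 0.25 = 1.1675
lambda_2 * g_2 = 7.28 * -2.72 = -19.8016
lambda_3 * g_3 = 7.44 * 1.92 = 14.2848
lambda_4 * g_4 = 0.03 * 1.92 = 0.0576
Total violation = 1.1675 + 19.8016 + 14.2848 + 0.0576 = 35.3115


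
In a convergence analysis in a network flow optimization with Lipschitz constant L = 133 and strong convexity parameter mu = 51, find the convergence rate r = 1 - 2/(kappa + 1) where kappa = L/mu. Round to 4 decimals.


Step 1: Compute the condition number.
kappa = L/mu = 133/51 = 2.6078
Step 2: Compute the convergence rate.
r = 1 - 2/(kappa + 1) = 1 - 2*mu/(L + mu) = (L - mu)/(L + mu) = 82/184 = 0.4457


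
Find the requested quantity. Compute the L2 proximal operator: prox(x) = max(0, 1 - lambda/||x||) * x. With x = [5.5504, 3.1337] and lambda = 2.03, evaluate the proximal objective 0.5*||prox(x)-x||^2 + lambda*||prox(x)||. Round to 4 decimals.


Step 1: Compute ||x||.
||x|| = 6.3739
Step 2: Compute scaling factor.
scale = max(0, 1 - 2.03/6.3739) = 0.6815
Step 3: prox(x) = [3.7827, 2.1357]
||prox(x)|| = 4.3439
Step 4: Proximal objective.
0.5*||prox-x||^2 = 2.0605
lambda*||prox|| = 8.8181
Total = 10.8786


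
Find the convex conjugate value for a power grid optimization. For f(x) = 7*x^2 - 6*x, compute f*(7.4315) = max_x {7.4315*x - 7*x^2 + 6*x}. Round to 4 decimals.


f*(y) = sup_x {y*x - a*x^2 - b*x} = sup_x {(y-b)*x - a*x^2}
FOC: (y - b) - 2a*x = 0 => x* = (y - b)/(2a)
x* = (7.4315 + 6)/(2*7) = 0.9594
f*(7.4315) = (y-b)^2/(4a) = (7.4315 + 6)^2/(4*7)
= 180.4052/28 = 6.443


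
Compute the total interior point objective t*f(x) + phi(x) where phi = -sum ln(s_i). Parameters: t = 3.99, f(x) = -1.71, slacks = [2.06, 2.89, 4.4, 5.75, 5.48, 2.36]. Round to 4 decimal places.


Step 1: Compute log-barrier.
ln values: [0.7227, 1.0613, 1.4816, 1.7492, 1.7011, 0.8587]
phi = -(0.7227 + 1.0613 + 1.4816 + 1.7492 + 1.7011 + 0.8587) = -7.5745
Step 2: Compute augmented objective.
t*f(x) = 3.99*-1.71 = -6.8229
Total = -6.8229 - 7.5745 = -14.3974


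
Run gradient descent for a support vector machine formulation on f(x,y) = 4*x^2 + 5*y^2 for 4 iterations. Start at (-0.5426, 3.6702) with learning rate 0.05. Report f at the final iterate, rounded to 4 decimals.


Gradient descent on f(x,y) = 4*x^2 + 5*y^2.
Starting point: (-0.5426, 3.6702), alpha = 0.05
Step 1: grad_x = 2*4*-0.5426 = -4.3408, grad_y = 2*5*3.6702 = 36.702
  x_1 = -0.5426 - 0.05*-4.3408 = -0.3256
  y_1 = 3.6702 - 0.05*36.702 = 1.8351
Step 2: grad_x = 2*4*-0.3256 = -2.6045, grad_y = 2*5*1.8351 = 18.351
  x_2 = -0.3256 - 0.05*-2.6045 = -0.1953
  y_2 = 1.8351 - 0.05*18.351 = 0.9176
Step 3: grad_x = 2*4*-0.1953 = -1.5627, grad_y = 2*5*0.9176 = 9.1755
  x_3 = -0.1953 - 0.05*-1.5627 = -0.1172
  y_3 = 0.9176 - 0.05*9.1755 = 0.4588
Step 4: grad_x = 2*4*-0.1172 = -0.9376, grad_y = 2*5*0.4588 = 4.5878
  x_4 = -0.1172 - 0.05*-0.9376 = -0.0703
  y_4 = 0.4588 - 0.05*4.5878 = 0.2294
f(-0.0703, 0.2294) = 4*(-0.0703)^2 + 5*0.2294^2 = 0.2829


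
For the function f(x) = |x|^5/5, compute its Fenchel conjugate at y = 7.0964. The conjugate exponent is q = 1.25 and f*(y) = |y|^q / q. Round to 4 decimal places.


The conjugate exponent q satisfies 1/p + 1/q = 1.
p = 5, so q = 5/(5 - 1) = 1.25
|y|^q = 7.0964^1.25 = 11.5824
f*(7.0964) = 11.5824 / 1.25 = 9.2659


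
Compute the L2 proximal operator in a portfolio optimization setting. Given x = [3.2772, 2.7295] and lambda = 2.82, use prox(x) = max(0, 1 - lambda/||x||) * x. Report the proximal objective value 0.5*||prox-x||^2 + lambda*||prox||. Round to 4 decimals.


Step 1: Compute ||x||.
||x|| = 4.265
Step 2: Compute scaling factor.
scale = max(0, 1 - 2.82/4.265) = 0.3388
Step 3: prox(x) = [1.1103, 0.9248]
||prox(x)|| = 1.445
Step 4: Proximal objective.
0.5*||prox-x||^2 = 3.9762
lambda*||prox|| = 4.0749
Total = 8.0511


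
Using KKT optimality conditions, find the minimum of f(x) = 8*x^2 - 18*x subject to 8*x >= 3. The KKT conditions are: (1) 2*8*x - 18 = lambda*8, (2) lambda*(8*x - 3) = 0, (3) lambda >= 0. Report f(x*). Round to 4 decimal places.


Step 1: Try lambda = 0 (constraint inactive).
Stationarity: 2*8*x - 18 = 0
x* = 18/(2*8) = 1.125
Check constraint: 8*1.125 = 9.0 >= 3 -- satisfied.
Step 2: Compute optimal value.
f(x*) = 8*1.125^2 - 18*1.125 = -10.125


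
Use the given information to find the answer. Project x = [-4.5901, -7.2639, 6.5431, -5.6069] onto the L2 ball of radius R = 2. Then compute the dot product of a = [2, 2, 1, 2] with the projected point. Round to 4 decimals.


Step 1: Compute ||x|| (intermediates to 6 decimals).
||x|| = sqrt((-4.5901)^2 + (-7.2639)^2 + 6.5431^2 + (-5.6069)^2) = 12.168925
Step 2: Project.
Since ||x|| > R, scale = R/||x|| = 2/12.168925 = 0.164353, proj(x) = scale * x
proj(x) = [-0.754397, -1.193844, 1.075378, -0.921511]
Step 3: Dot product.
a^T * proj(x) = 2*(-0.754397) + 2*(-1.193844) + 1*1.075378 + 2*(-0.921511) = -4.6641


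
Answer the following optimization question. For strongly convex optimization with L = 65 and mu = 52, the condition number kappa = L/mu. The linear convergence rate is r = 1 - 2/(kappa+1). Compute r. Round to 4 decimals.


Step 1: Compute the condition number.
kappa = L/mu = 65/52 = 1.25
Step 2: Compute the convergence rate.
r = 1 - 2/(kappa + 1) = 1 - 2*mu/(L + mu) = (L - mu)/(L + mu) = 13/117 = 0.1111


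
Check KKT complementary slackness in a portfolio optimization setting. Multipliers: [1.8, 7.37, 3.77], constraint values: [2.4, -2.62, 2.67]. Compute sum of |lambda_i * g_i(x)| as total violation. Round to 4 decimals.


KKT complementary slackness check:
lambda_1 * g_1 = 1.8 * 2.4 = 4.32
lambda_2 * g_2 = 7.37 * -2.62 = -19.3094
lambda_3 * g_3 = 3.77 * 2.67 = 10.0659
Total violation = 4.32 + 19.3094 + 10.0659 = 33.6953


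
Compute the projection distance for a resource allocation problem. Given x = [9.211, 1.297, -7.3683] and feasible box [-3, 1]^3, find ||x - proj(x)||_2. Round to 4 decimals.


Project each component onto [-3, 1].
clip(9.211) = 1.0, clip(1.297) = 1.0, clip(-7.3683) = -3.0
Projection = [1.0, 1.0, -3.0]
Squared diffs: [67.4205, 0.0882, 19.082]
Distance = sqrt(86.5907) = 9.3054


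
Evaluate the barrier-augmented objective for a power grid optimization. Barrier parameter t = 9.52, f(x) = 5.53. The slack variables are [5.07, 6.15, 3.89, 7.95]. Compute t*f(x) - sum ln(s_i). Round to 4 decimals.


Step 1: Compute log-barrier.
ln values: [1.6233, 1.8165, 1.3584, 2.0732]
phi = -(1.6233 + 1.8165 + 1.3584 + 2.0732) = -6.8714
Step 2: Compute augmented objective.
t*f(x) = 9.52*5.53 = 52.6456
Total = 52.6456 - 6.8714 = 45.7742


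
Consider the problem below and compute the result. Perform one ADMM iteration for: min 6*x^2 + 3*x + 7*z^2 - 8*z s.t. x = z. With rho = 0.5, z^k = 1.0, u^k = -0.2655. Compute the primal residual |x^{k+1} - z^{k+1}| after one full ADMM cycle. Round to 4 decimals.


ADMM iteration with rho = 0.5, z^k = 1.0, u^k = -0.2655
Step 1: x-update.
Minimize 6*x^2 + 3*x + (0.5/2)*(x - 1.0 - 0.2655)^2
FOC: (2*6 + 0.5)*x = -3 + 0.5*(1.0 + 0.2655)
x^{k+1} = -0.1894
Step 2: z-update.
Minimize 7*z^2 - 8*z + (0.5/2)*(-0.1894 - z - 0.2655)^2
FOC: (2*7 + 0.5)*z = 8 + 0.5*(-0.1894 - 0.2655)
z^{k+1} = 0.536
Step 3: u-update.
u^{k+1} = -0.2655 - 0.1894 - 0.536 = -0.9909
Step 4: Primal residual = |-0.1894 - 0.536| = 0.7254


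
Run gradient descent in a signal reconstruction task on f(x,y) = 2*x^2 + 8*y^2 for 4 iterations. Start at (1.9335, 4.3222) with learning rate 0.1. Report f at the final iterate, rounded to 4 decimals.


Gradient descent on f(x,y) = 2*x^2 + 8*y^2.
Starting point: (1.9335, 4.3222), alpha = 0.1
Step 1: grad_x = 2*2*1.9335 = 7.734, grad_y = 2*8*4.3222 = 69.1552
  x_1 = 1.9335 - 0.1*7.734 = 1.1601
  y_1 = 4.3222 - 0.1*69.1552 = -2.5933
Step 2: grad_x = 2*2*1.1601 = 4.6404, grad_y = 2*8*-2.5933 = -41.4931
  x_2 = 1.1601 - 0.1*4.6404 = 0.6961
  y_2 = -2.5933 - 0.1*-41.4931 = 1.556
Step 3: grad_x = 2*2*0.6961 = 2.7842, grad_y = 2*8*1.556 = 24.8959
  x_3 = 0.6961 - 0.1*2.7842 = 0.4176
  y_3 = 1.556 - 0.1*24.8959 = -0.9336
Step 4: grad_x = 2*2*0.4176 = 1.6705, grad_y = 2*8*-0.9336 = -14.9375
  x_4 = 0.4176 - 0.1*1.6705 = 0.2506
  y_4 = -0.9336 - 0.1*-14.9375 = 0.5602
f(0.2506, 0.5602) = 2*0.2506^2 + 8*0.5602^2 = 2.6358


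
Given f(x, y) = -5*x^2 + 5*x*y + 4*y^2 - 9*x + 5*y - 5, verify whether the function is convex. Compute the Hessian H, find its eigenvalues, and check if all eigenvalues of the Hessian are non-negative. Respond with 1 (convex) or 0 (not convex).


The Hessian of f(x,y) = -5*x^2 + 5*x*y + 4*y^2 - 9*x + 5*y - 5 is:
H = [[-10, 5], [5, 8]]
Trace = -10 + 8 = -2
Determinant = -10*8 - (5)^2 = -105
Discriminant = (-2)^2 - 4*-105 = 424.0
Eigenvalues: lambda_1 = -11.2956, lambda_2 = 9.2956
The function is not convex.

0


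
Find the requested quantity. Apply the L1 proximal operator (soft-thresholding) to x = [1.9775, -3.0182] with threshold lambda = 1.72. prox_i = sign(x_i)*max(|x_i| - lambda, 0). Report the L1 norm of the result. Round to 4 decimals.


Soft-thresholding with lambda = 1.72:
prox(1.9775) = sign(1.9775)*max(|1.9775| - 1.72, 0) = 0.2575
prox(-3.0182) = sign(-3.0182)*max(|-3.0182| - 1.72, 0) = -1.2982
prox(x) = [0.2575, -1.2982]
||prox(x)||_1 = 0.2575 + 1.2982 = 1.5557


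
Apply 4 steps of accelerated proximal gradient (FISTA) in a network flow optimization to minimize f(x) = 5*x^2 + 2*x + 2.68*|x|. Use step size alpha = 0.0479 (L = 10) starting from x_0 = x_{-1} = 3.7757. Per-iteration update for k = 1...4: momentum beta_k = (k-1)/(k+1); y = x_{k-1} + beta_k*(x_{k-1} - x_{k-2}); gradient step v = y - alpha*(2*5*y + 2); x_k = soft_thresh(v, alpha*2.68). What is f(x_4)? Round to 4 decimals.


FISTA on f(x) = 5*x^2 + 2*x + 2.68*|x|
L = 10, alpha = 0.0479
Iteration 1: beta = 0.0, y = 3.7757 + 0.0*(3.7757 - 3.7757) = 3.7757
  grad(y) = 39.757, v = y - alpha*grad = 1.8713
  prox(v) = soft_thresh(1.8713, 0.1284) = 1.743
Iteration 2: beta = 0.3333, y = 1.743 + 0.3333*(1.743 - 3.7757) = 1.0654
  grad(y) = 12.6539, v = y - alpha*grad = 0.4593
  prox(v) = soft_thresh(0.4593, 0.1284) = 0.3309
Iteration 3: beta = 0.5, y = 0.3309 + 0.5*(0.3309 - 1.743) = -0.3751
  grad(y) = -1.7514, v = y - alpha*grad = -0.2912
  prox(v) = soft_thresh(-0.2912, 0.1284) = -0.1629
Iteration 4: beta = 0.6, y = -0.1629 + 0.6*(-0.1629 - 0.3309) = -0.4591
  grad(y) = -2.5914, v = y - alpha*grad = -0.335
  prox(v) = soft_thresh(-0.335, 0.1284) = -0.2066
f(x_4) = 5*(-0.2066)^2 + 2*(-0.2066) + 2.68*|-0.2066| = 0.354


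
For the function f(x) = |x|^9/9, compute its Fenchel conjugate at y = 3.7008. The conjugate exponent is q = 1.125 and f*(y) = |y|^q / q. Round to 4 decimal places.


The conjugate exponent q satisfies 1/p + 1/q = 1.
p = 9, so q = 9/(9 - 1) = 1.125
|y|^q = 3.7008^1.125 = 4.3585
f*(3.7008) = 4.3585 / 1.125 = 3.8742


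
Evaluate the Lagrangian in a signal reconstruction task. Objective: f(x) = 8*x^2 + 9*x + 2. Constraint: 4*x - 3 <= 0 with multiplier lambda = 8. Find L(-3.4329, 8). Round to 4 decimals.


Step 1: Evaluate f(x).
f(-3.4329) = 8*(-3.4329)^2 + 9*(-3.4329) + 2 = 65.3823
Step 2: Evaluate g(x).
g(-3.4329) = 4*-3.4329 - 3 = -16.7316
Step 3: Compute Lagrangian.
L = 65.3823 + 8*-16.7316 = -68.4705


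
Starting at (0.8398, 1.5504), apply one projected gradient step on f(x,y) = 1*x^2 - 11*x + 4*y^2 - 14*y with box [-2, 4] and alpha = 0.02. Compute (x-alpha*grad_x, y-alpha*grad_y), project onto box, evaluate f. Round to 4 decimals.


Step 1: Compute gradient at (0.8398, 1.5504).
grad_x = 2*1*0.8398 - 11 = -9.3204
grad_y = 2*4*1.5504 - 14 = -1.5968
Step 2: Gradient step.
x_raw = 0.8398 - 0.02*-9.3204 = 1.0262
y_raw = 1.5504 - 0.02*-1.5968 = 1.5823
Step 3: Project onto [-2, 4].
x_proj = clip(1.0262) = 1.0262
y_proj = clip(1.5823) = 1.5823
Step 4: Evaluate f.
f(1.0262, 1.5823) = -22.3727


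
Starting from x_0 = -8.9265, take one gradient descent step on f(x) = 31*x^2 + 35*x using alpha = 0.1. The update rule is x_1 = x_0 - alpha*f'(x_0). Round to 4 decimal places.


We compute the gradient at x_0 and apply the update.
f'(x) = 62*x + 35
f'(-8.9265) = 62*-8.9265 + 35 = -518.443
x_1 = -8.9265 - 0.1*-518.443 = 42.9178


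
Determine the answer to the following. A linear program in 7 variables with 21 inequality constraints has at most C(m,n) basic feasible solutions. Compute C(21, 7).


Each vertex corresponds to some choice of n active constraints out of m, so the number of vertices is at most C(m, n) = m! / (n!(m-n)!).
m = 21, n = 7
Numerator: 21 * 20 * 19 * 18 * 17 * 16 * 15
Denominator: 7! = 5040
C(21, 7) = 116280


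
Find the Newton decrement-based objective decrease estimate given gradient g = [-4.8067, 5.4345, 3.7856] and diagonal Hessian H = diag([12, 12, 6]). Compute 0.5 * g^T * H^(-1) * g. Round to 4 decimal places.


Step 1: H is diagonal, so H^(-1) * g = [-0.4006, 0.4529, 0.6309].
Step 2: g^T H^(-1) g = sum_i g_i^2 / H_ii
  = (-4.8067)^2/12 + (5.4345)^2/12 + (3.7856)^2/6
  = 1.9254 + 2.4611 + 2.3885 = 6.775
Step 3: Objective decrease = 0.5 * g^T H^(-1) g = 3.3875


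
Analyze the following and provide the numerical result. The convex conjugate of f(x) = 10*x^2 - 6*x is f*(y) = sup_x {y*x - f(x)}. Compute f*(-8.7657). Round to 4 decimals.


f*(y) = sup_x {y*x - a*x^2 - b*x} = sup_x {(y-b)*x - a*x^2}
FOC: (y - b) - 2a*x = 0 => x* = (y - b)/(2a)
x* = (-8.7657 + 6)/(2*10) = -0.1383
f*(-8.7657) = (y-b)^2/(4a) = (-8.7657 + 6)^2/(4*10)
= 7.6491/40 = 0.1912


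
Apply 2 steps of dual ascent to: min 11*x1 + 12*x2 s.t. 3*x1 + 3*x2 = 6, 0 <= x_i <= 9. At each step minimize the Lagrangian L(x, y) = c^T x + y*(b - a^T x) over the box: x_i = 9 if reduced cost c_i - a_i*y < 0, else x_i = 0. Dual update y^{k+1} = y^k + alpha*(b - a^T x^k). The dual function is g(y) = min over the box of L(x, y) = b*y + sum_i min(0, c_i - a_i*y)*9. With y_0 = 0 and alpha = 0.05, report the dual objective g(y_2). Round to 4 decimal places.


Dual ascent for LP: min 11*x1 + 12*x2, 3*x1 + 3*x2 = 6, 0 <= x_i <= 9
Step 1: y^k = 0.0, reduced costs: (11.0, 12.0)
  x^k = (0.0, 0.0), subgradient = b - a^T x = 6.0
  y^{k+1} = 0.0 + 0.05*6.0 = 0.3
Step 2: y^k = 0.3, reduced costs: (10.1, 11.1)
  x^k = (0.0, 0.0), subgradient = b - a^T x = 6.0
  y^{k+1} = 0.3 + 0.05*6.0 = 0.6
Dual objective at y_2 = 0.6: reduced costs (9.2, 10.2), box minimizer x = (0.0, 0.0)
g(y_2) = b*y + (c1 - a1*y)*x1 + (c2 - a2*y)*x2 = 6*0.6 + 9.2*0.0 + 10.2*0.0 = 3.6 + 0.0 + 0.0 = 3.6


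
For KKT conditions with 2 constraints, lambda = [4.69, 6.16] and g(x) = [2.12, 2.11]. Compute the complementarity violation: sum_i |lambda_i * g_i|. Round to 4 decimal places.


KKT complementary slackness check:
lambda_1 * g_1 = 4.69 * 2.12 = 9.9428
lambda_2 * g_2 = 6.16 * 2.11 = 12.9976
Total violation = 9.9428 + 12.9976 = 22.9404


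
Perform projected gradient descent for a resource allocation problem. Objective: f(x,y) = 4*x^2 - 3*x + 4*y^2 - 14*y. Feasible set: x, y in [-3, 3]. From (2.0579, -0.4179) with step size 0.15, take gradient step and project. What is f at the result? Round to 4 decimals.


Step 1: Compute gradient at (2.0579, -0.4179).
grad_x = 2*4*2.0579 - 3 = 13.4632
grad_y = 2*4*-0.4179 - 14 = -17.3432
Step 2: Gradient step.
x_raw = 2.0579 - 0.15*13.4632 = 0.0384
y_raw = -0.4179 - 0.15*-17.3432 = 2.1836
Step 3: Project onto [-3, 3].
x_proj = clip(0.0384) = 0.0384
y_proj = clip(2.1836) = 2.1836
Step 4: Evaluate f.
f(0.0384, 2.1836) = -11.6074


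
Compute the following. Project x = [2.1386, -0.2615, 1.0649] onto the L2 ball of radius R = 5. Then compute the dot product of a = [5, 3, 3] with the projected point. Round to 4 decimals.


Step 1: Compute ||x|| (intermediates to 6 decimals).
||x|| = sqrt(2.1386^2 + (-0.2615)^2 + 1.0649^2) = 2.403332
Step 2: Project.
Since ||x|| <= R, proj = x (no scaling needed).
proj(x) = [2.1386, -0.2615, 1.0649]
Step 3: Dot product.
a^T * proj(x) = 5*2.1386 + 3*(-0.2615) + 3*1.0649 = 13.1032


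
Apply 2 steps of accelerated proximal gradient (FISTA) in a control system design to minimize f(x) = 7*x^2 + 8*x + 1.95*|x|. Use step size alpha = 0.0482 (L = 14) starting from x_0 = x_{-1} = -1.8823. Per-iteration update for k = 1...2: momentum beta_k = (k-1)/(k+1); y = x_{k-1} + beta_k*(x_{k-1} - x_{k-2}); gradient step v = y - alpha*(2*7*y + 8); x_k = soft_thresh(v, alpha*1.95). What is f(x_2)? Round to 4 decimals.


FISTA on f(x) = 7*x^2 + 8*x + 1.95*|x|
L = 14, alpha = 0.0482
Iteration 1: beta = 0.0, y = -1.8823 + 0.0*(-1.8823 + 1.8823) = -1.8823
  grad(y) = -18.3522, v = y - alpha*grad = -0.9977
  prox(v) = soft_thresh(-0.9977, 0.094) = -0.9037
Iteration 2: beta = 0.3333, y = -0.9037 + 0.3333*(-0.9037 + 1.8823) = -0.5775
  grad(y) = -0.0856, v = y - alpha*grad = -0.5734
  prox(v) = soft_thresh(-0.5734, 0.094) = -0.4794
f(x_2) = 7*(-0.4794)^2 + 8*(-0.4794) + 1.95*|-0.4794| = -1.2916
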